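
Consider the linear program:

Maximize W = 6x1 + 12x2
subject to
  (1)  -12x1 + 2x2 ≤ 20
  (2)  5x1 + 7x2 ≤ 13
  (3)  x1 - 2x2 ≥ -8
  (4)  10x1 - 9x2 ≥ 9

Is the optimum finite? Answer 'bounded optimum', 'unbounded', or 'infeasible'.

bounded optimum

Corner points and W = 6x1 + 12x2:
  (-9/4, -7/2) → W = -111/2
  (36/23, 17/23) → W = 420/23
The feasible region has finitely many vertices and no improving ray; the maximum is 420/23 at (36/23, 17/23).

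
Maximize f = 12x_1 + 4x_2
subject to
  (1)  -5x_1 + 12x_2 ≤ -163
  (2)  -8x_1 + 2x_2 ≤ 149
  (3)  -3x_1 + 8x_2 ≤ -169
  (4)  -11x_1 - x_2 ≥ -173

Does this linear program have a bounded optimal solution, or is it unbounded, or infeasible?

bounded optimum

Corner points and f = 12x_1 + 4x_2:
  (-765/29, -1799/58) → f = -12778/29
  (1553/91, -1340/91) → f = 13276/91
The feasible region has finitely many vertices and no improving ray; the maximum is 13276/91 at (1553/91, -1340/91).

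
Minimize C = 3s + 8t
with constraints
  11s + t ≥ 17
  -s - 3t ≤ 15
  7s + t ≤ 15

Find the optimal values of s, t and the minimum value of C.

s = 33/16, t = -91/16, minimum C = -629/16

Corner points and C = 3s + 8t:
  (33/16, -91/16) → C = -629/16
  (1/2, 23/2) → C = 187/2
  (3, -6) → C = -39

The binding constraints are 11s + t = 17 and -s - 3t = 15.
Solving simultaneously gives s = 33/16, t = -91/16.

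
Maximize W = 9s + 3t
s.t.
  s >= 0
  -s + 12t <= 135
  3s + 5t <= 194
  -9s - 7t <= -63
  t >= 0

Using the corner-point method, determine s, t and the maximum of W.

s = 194/3, t = 0, maximum W = 582

Corner points and W = 9s + 3t:
  (0, 45/4) → W = 135/4
  (0, 9) → W = 27
  (1653/41, 599/41) → W = 16674/41
  (194/3, 0) → W = 582
  (7, 0) → W = 63

The binding constraints are 3s + 5t = 194 and t = 0.
Solving simultaneously gives s = 194/3, t = 0.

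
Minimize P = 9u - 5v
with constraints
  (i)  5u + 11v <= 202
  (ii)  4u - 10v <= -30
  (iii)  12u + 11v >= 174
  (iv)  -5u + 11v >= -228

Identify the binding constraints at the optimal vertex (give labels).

(i) and (iii)

Extreme points and P = 9u - 5v:
  (845/47, 479/47) → P = 5210/47
  (-4, 222/11) → P = -1506/11
  (705/82, 264/41) → P = 3705/82

The minimum is at (-4, 222/11). Substituting into each constraint, equality holds for (i) and (iii); the remaining constraints have slack.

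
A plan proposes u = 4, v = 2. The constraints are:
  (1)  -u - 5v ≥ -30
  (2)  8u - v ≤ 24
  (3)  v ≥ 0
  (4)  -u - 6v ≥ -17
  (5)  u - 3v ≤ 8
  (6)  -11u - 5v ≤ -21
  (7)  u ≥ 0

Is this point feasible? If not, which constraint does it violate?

not feasible — violates (2)

Constraint (2): 8u - v = 30, which is not ≤ 24. All other constraints are satisfied.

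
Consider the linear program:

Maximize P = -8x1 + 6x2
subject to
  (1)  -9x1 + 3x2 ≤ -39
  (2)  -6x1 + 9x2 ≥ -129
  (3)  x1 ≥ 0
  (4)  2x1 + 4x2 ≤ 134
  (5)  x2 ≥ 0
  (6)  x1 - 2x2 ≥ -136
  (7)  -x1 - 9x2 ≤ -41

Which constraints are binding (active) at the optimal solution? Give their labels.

Vertices and P = -8x1 + 6x2:
  (93/7, 188/7) → P = 384/7
  (79/14, 55/14) → P = -151/7
  (41, 13) → P = -250
  (170/7, 13/7) → P = -1282/7

The maximum is at (93/7, 188/7). Substituting into each constraint, equality holds for (1) and (4); the remaining constraints have slack.

(1) and (4)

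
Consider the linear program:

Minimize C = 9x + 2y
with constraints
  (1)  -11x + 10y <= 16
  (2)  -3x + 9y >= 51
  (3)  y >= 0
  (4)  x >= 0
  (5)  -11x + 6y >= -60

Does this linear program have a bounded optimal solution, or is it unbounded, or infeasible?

bounded optimum

Extreme points and C = 9x + 2y:
  (122/23, 171/23) → C = 1440/23
  (174/11, 19) → C = 1984/11
  (94/9, 247/27) → C = 3032/27
The feasible region has finitely many vertices and no improving ray; the minimum is 1440/23 at (122/23, 171/23).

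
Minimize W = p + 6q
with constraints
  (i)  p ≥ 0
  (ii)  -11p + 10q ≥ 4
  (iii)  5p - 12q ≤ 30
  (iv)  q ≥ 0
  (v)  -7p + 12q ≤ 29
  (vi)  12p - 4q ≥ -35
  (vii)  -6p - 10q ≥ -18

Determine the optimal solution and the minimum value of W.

Vertices and W = p + 6q:
  (0, 2/5) → W = 12/5
  (0, 9/5) → W = 54/5
  (14/17, 111/85) → W = 736/85

At the optimal vertex, p = 0 and -11p + 10q = 4.
Solving simultaneously gives p = 0, q = 2/5.

p = 0, q = 2/5, minimum W = 12/5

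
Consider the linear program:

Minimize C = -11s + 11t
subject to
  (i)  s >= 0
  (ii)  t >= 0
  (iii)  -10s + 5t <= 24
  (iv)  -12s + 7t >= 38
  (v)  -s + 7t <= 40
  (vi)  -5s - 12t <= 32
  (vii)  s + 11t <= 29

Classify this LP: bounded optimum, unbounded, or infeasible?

The boundaries s = 0 and t = 0 meet at (0, 0), but that point violates -12s + 7t ≥ 38. Every candidate vertex is excluded by some other constraint, so the feasible region is empty.

infeasible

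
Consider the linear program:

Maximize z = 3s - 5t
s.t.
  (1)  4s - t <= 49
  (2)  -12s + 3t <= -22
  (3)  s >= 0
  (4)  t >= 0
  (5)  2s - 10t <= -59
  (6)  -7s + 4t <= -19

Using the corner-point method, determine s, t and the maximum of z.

Corner points and z = 3s - 5t:
  (549/38, 167/19) → z = -23/38
  (59/3, 89/3) → z = -268/3
  (213/31, 451/62) → z = -977/62

The binding constraints are 4s - t = 49 and 2s - 10t = -59.
Solving simultaneously gives s = 549/38, t = 167/19.

s = 549/38, t = 167/19, maximum z = -23/38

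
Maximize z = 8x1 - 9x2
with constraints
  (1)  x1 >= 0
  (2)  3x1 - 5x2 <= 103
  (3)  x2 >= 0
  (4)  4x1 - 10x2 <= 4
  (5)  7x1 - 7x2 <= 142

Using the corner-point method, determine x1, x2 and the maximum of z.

x1 = 232/7, x2 = 90/7, maximum z = 1046/7

Corner points and z = 8x1 - 9x2:
  (0, 0) → z = 0
  (1, 0) → z = 8
  (232/7, 90/7) → z = 1046/7
The feasible region is unbounded (it extends along (0, 1), (1, 1)), but z strictly decreases along every unbounded feasible direction, so there is no improving ray and the maximum is attained at a vertex.

The binding constraints are 4x1 - 10x2 = 4 and 7x1 - 7x2 = 142.
Solving simultaneously gives x1 = 232/7, x2 = 90/7.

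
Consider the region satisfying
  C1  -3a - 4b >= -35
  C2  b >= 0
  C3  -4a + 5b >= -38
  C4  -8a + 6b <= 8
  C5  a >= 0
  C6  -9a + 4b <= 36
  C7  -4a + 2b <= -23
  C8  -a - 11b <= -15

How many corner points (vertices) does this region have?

4

Pairwise boundary intersections that survive every other constraint:
  (327/31, 26/31)
  (81/11, 71/22)
  (493/49, 22/49)
  (283/46, 37/46)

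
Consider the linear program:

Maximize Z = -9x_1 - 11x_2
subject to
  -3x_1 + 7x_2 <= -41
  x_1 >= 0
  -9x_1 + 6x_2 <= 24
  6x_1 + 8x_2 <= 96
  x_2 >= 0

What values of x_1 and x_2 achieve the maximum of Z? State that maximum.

Extreme points and Z = -9x_1 - 11x_2:
  (500/33, 7/11) → Z = -1577/11
  (41/3, 0) → Z = -123
  (16, 0) → Z = -144

x_1 = 41/3, x_2 = 0, maximum Z = -123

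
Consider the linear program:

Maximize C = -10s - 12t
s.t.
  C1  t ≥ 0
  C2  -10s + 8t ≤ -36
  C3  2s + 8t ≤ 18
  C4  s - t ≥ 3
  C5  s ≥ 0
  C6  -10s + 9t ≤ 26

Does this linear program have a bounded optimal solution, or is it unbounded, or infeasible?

Corner points and C = -10s - 12t:
  (18/5, 0) → C = -36
  (9, 0) → C = -90
  (9/2, 9/8) → C = -117/2
The feasible region has finitely many vertices and no improving ray; the maximum is -36 at (18/5, 0).

bounded optimum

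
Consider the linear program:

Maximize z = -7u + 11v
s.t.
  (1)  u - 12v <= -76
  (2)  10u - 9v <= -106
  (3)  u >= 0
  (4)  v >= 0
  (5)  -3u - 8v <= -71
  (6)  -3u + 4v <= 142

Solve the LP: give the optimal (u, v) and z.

u = 854/13, v = 1102/13, maximum z = 6144/13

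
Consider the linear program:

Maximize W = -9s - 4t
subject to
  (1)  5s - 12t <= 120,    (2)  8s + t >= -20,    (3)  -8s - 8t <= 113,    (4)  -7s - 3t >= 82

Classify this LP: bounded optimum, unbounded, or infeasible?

The boundaries 5s - 12t = 120 and 8s + t = -20 meet at (-120/101, -1060/101), but that point violates -7s - 3t ≥ 82. Every candidate vertex is excluded by some other constraint, so the feasible region is empty.

infeasible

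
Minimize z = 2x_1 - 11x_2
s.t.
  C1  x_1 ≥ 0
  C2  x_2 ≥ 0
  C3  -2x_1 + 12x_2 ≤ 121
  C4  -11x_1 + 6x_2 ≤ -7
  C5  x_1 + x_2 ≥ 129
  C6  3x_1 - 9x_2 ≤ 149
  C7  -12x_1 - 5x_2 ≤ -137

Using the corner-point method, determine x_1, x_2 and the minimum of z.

Feasible corners and z = 2x_1 - 11x_2:
  (1427/14, 379/14) → z = -1315/14
  (959/6, 661/18) → z = -1517/18
  (655/6, 119/6) → z = 1/6

The binding constraints are -2x_1 + 12x_2 = 121 and x_1 + x_2 = 129.
Solving simultaneously gives x_1 = 1427/14, x_2 = 379/14.

x_1 = 1427/14, x_2 = 379/14, minimum z = -1315/14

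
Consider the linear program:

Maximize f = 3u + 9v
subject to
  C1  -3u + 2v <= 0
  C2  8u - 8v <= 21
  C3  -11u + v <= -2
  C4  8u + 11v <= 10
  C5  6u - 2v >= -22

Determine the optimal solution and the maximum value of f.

Feasible corners and f = 3u + 9v:
  (4/19, 6/19) → f = 66/19
  (20/49, 30/49) → f = 330/49
  (-1/16, -43/16) → f = -195/8
  (311/152, -11/19) → f = 141/152

The optimum lies where -3u + 2v = 0 and 8u + 11v = 10.
Solving simultaneously gives u = 20/49, v = 30/49.

u = 20/49, v = 30/49, maximum f = 330/49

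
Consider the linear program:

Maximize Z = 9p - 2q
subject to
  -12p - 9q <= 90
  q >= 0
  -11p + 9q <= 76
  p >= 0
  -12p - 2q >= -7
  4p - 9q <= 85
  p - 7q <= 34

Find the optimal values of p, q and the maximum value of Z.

Extreme points and Z = 9p - 2q:
  (0, 0) → Z = 0
  (7/12, 0) → Z = 21/4
  (0, 7/2) → Z = -7

p = 7/12, q = 0, maximum Z = 21/4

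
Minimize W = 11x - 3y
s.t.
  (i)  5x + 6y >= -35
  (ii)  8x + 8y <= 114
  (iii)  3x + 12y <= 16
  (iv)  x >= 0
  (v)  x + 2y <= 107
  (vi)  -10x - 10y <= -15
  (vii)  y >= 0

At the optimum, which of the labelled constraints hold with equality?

Vertices and W = 11x - 3y:
  (2/9, 23/18) → W = -25/18
  (16/3, 0) → W = 176/3
  (3/2, 0) → W = 33/2

The minimum is at (2/9, 23/18). Substituting into each constraint, equality holds for (iii) and (vi); the remaining constraints have slack.

(iii) and (vi)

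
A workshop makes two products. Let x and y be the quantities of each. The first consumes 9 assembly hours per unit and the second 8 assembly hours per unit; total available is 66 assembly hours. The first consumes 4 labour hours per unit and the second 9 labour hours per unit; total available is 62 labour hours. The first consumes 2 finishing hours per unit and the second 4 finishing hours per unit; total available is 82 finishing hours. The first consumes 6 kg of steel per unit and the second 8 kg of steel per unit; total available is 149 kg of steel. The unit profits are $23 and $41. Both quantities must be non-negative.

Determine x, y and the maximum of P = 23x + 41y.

Extreme points and P = 23x + 41y:
  (0, 0) → P = 0
  (0, 62/9) → P = 2542/9
  (22/3, 0) → P = 506/3
  (2, 6) → P = 292

x = 2, y = 6, maximum P = 292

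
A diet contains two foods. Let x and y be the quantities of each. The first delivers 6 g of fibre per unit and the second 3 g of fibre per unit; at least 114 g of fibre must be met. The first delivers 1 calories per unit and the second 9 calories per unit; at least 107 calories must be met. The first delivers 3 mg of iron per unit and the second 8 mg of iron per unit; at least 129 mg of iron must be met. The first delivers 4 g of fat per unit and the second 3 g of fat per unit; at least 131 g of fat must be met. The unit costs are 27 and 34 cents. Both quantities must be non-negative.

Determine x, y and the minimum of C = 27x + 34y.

Vertices and C = 27x + 34y:
  (0, 131/3) → C = 4454/3
  (107, 0) → C = 2889
  (26, 9) → C = 1008
The feasible region is unbounded (it extends along (0, 1), (1, 0)), but C strictly increases along every unbounded feasible direction, so there is no improving ray and the minimum is attained at a vertex.

At the optimal vertex, x + 9y = 107 and 4x + 3y = 131.
Solving simultaneously gives x = 26, y = 9.

x = 26, y = 9, minimum C = 1008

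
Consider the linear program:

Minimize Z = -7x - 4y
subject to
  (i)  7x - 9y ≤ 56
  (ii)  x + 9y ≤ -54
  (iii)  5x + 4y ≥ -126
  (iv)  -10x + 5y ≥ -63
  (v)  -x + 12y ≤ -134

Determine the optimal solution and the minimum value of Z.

x = -178/25, y = -294/25, minimum Z = 2422/25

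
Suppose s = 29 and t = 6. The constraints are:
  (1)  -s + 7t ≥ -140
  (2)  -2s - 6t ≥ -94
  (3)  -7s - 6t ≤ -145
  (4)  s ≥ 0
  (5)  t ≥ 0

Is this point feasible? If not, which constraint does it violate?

feasible

(1): 13 ≥ -140 ✓
(2): -94 ≥ -94 ✓
(3): -239 ≤ -145 ✓
(4): 29 ≥ 0 ✓
(5): 6 ≥ 0 ✓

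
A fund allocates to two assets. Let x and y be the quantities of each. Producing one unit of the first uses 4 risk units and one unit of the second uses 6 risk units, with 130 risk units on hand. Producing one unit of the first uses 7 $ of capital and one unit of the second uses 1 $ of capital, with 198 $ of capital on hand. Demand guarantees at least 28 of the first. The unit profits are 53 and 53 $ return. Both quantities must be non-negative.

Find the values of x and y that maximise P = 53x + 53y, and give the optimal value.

Vertices and P = 53x + 53y:
  (198/7, 0) → P = 10494/7
  (28, 0) → P = 1484
  (28, 2) → P = 1590

x = 28, y = 2, maximum P = 1590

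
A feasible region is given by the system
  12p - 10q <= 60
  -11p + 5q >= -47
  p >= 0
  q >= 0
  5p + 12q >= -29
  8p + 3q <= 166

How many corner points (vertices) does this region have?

4

Of the 15 pairwise boundary intersections, those satisfying every inequality are:
  (47/11, 0)
  (971/73, 1450/73)
  (0, 0)
  (0, 166/3)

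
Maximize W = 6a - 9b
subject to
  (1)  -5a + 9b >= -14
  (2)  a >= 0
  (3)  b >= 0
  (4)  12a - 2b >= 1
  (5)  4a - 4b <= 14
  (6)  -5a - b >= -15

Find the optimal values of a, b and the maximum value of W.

Feasible corners and W = 6a - 9b:
  (14/5, 0) → W = 84/5
  (149/50, 1/10) → W = 849/50
  (1/12, 0) → W = 1/2
  (31/22, 175/22) → W = -1389/22

The binding constraints are -5a + 9b = -14 and -5a - b = -15.
Solving simultaneously gives a = 149/50, b = 1/10.

a = 149/50, b = 1/10, maximum W = 849/50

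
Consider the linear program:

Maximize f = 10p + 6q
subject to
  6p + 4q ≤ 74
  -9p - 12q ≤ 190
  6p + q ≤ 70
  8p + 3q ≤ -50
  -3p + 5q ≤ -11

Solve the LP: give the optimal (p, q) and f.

Corner points and f = 10p + 6q:
  (-10/23, -1070/69) → f = -2240/23
  (-818/81, -223/27) → f = -12194/81
  (-31/7, -34/7) → f = -514/7

At the optimal vertex, 8p + 3q = -50 and -3p + 5q = -11.
Solving simultaneously gives p = -31/7, q = -34/7.

p = -31/7, q = -34/7, maximum f = -514/7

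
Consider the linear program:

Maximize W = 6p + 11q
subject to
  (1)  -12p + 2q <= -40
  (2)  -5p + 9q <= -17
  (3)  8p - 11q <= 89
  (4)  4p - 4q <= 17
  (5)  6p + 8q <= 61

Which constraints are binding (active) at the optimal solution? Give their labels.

Vertices and W = 6p + 11q:
  (163/49, -2/49) → W = 956/49
  (63/20, -11/10) → W = 34/5
  (85/16, 17/16) → W = 697/16

The maximum is at (85/16, 17/16). Substituting into each constraint, equality holds for (2) and (4); the remaining constraints have slack.

(2) and (4)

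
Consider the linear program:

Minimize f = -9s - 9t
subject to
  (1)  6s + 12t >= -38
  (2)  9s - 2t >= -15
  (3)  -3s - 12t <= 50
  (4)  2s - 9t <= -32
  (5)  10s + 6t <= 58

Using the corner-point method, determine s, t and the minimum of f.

Feasible corners and f = -9s - 9t:
  (-71/77, 258/77) → f = -153/7
  (13/37, 336/37) → f = -3141/37
  (55/17, 218/51) → f = -1149/17

The binding constraints are 9s - 2t = -15 and 10s + 6t = 58.
Solving simultaneously gives s = 13/37, t = 336/37.

s = 13/37, t = 336/37, minimum f = -3141/37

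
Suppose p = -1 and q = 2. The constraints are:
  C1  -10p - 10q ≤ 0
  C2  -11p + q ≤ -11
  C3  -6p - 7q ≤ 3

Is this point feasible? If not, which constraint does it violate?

Constraint C2: -11p + q = 13, which is not ≤ -11. All other constraints are satisfied.

not feasible — violates C2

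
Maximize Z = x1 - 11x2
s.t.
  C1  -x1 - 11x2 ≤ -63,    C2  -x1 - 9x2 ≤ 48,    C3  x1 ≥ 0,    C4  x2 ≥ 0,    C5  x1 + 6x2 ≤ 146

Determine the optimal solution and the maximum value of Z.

Vertices and Z = x1 - 11x2:
  (0, 63/11) → Z = -63
  (63, 0) → Z = 63
  (0, 73/3) → Z = -803/3
  (146, 0) → Z = 146

At the optimal vertex, x2 = 0 and x1 + 6x2 = 146.
Solving simultaneously gives x1 = 146, x2 = 0.

x1 = 146, x2 = 0, maximum Z = 146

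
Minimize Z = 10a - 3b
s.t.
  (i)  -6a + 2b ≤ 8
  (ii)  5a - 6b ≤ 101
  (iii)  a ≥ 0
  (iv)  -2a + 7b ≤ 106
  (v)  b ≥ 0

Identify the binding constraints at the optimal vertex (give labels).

Vertices and Z = 10a - 3b:
  (0, 4) → Z = -12
  (78/19, 310/19) → Z = -150/19
  (1343/23, 732/23) → Z = 11234/23
  (101/5, 0) → Z = 202
  (0, 0) → Z = 0

The minimum is at (0, 4). Substituting into each constraint, equality holds for (i) and (iii); the remaining constraints have slack.

(i) and (iii)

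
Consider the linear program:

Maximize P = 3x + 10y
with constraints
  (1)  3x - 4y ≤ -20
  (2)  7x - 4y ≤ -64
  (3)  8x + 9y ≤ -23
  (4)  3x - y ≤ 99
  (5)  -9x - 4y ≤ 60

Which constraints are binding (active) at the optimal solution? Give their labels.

Vertices and P = 3x + 10y:
  (-668/95, 351/95) → P = 1506/95
  (-31/4, 39/16) → P = 9/8
  (-64/7, 39/7) → P = 198/7

The maximum is at (-64/7, 39/7). Substituting into each constraint, equality holds for (3) and (5); the remaining constraints have slack.

(3) and (5)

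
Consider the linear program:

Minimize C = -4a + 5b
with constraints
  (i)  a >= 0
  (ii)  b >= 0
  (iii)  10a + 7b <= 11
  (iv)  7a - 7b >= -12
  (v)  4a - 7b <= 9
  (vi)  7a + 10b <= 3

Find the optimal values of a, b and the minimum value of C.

Corner points and C = -4a + 5b:
  (0, 0) → C = 0
  (0, 3/10) → C = 3/2
  (3/7, 0) → C = -12/7

The optimum lies where b = 0 and 7a + 10b = 3.
Solving simultaneously gives a = 3/7, b = 0.

a = 3/7, b = 0, minimum C = -12/7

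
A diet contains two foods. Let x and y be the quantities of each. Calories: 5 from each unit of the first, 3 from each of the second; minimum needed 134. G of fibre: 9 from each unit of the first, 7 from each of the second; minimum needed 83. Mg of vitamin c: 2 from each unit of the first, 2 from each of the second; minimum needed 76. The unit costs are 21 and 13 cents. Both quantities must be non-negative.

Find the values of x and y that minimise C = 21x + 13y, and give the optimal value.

x = 10, y = 28, minimum C = 574

Extreme points and C = 21x + 13y:
  (0, 134/3) → C = 1742/3
  (38, 0) → C = 798
  (10, 28) → C = 574
The feasible region is unbounded (it extends along (0, 1), (1, 0)), but C strictly increases along every unbounded feasible direction, so there is no improving ray and the minimum is attained at a vertex.

At the optimal vertex, 5x + 3y = 134 and 2x + 2y = 76.
Solving simultaneously gives x = 10, y = 28.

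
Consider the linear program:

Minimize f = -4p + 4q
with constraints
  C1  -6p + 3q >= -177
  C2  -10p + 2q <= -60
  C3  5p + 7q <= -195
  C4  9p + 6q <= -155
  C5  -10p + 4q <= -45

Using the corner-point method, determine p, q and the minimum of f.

p = -29/3, q = -235/3, minimum f = -824/3

Feasible corners and f = -4p + 4q:
  (-29/3, -235/3) → f = -824/3
  (199/21, -841/21) → f = -4160/21
  (3/8, -225/8) → f = -114
  (85/33, -980/33) → f = -1420/11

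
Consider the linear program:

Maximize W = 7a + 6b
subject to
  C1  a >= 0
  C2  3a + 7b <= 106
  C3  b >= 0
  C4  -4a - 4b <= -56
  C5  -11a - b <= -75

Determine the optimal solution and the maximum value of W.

The optimum lies where 3a + 7b = 106 and b = 0.
Solving simultaneously gives a = 106/3, b = 0.

a = 106/3, b = 0, maximum W = 742/3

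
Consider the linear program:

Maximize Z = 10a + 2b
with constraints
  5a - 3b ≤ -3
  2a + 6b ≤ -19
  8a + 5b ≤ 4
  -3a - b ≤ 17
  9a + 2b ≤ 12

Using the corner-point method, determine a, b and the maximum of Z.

Extreme points and Z = 10a + 2b:
  (-25/12, -89/36) → Z = -232/9
  (-27/7, -38/7) → Z = -346/7
  (-83/16, -23/16) → Z = -219/4

The binding constraints are 5a - 3b = -3 and 2a + 6b = -19.
Solving simultaneously gives a = -25/12, b = -89/36.

a = -25/12, b = -89/36, maximum Z = -232/9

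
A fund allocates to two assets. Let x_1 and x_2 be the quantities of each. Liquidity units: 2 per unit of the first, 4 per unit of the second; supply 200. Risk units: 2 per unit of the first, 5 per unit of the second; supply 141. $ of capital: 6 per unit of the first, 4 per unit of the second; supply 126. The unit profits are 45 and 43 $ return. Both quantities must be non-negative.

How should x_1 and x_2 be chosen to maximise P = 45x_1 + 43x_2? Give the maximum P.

x_1 = 3, x_2 = 27, maximum P = 1296

Corner points and P = 45x_1 + 43x_2:
  (0, 0) → P = 0
  (0, 141/5) → P = 6063/5
  (21, 0) → P = 945
  (3, 27) → P = 1296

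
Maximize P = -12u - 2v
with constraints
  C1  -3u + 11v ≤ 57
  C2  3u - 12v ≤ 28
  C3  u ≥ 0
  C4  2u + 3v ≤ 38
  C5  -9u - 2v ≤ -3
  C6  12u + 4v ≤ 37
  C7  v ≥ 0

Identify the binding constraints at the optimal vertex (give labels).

C3 and C5

Corner points and P = -12u - 2v:
  (0, 57/11) → P = -114/11
  (179/144, 265/48) → P = -623/24
  (0, 3/2) → P = -3
  (1/3, 0) → P = -4
  (37/12, 0) → P = -37

The maximum is at (0, 3/2). Substituting into each constraint, equality holds for C3 and C5; the remaining constraints have slack.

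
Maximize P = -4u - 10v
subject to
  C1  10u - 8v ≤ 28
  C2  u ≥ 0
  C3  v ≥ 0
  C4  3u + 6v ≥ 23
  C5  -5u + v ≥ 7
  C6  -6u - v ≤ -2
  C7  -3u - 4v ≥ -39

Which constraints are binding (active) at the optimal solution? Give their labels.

Feasible corners and P = -4u - 10v:
  (0, 7) → P = -70
  (0, 39/4) → P = -195/2
  (11/23, 216/23) → P = -2204/23

The maximum is at (0, 7). Substituting into each constraint, equality holds for C2 and C5; the remaining constraints have slack.

C2 and C5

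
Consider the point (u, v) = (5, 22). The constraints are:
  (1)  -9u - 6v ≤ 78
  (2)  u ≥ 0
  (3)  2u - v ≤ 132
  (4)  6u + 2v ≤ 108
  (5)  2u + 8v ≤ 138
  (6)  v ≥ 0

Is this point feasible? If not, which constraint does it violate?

Constraint (5): 2u + 8v = 186, which is not ≤ 138. All other constraints are satisfied.

not feasible — violates (5)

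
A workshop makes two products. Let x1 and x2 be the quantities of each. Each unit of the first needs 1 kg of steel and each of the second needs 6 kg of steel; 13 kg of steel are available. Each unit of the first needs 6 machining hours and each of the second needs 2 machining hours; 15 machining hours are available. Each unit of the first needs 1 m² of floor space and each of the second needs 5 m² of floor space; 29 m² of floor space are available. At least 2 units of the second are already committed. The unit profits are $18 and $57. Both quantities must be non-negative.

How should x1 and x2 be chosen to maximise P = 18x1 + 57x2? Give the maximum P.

x1 = 1, x2 = 2, maximum P = 132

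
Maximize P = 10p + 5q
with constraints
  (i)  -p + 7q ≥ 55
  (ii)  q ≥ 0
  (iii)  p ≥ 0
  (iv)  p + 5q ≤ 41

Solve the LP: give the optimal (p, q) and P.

p = 1, q = 8, maximum P = 50

Extreme points and P = 10p + 5q:
  (0, 55/7) → P = 275/7
  (1, 8) → P = 50
  (0, 41/5) → P = 41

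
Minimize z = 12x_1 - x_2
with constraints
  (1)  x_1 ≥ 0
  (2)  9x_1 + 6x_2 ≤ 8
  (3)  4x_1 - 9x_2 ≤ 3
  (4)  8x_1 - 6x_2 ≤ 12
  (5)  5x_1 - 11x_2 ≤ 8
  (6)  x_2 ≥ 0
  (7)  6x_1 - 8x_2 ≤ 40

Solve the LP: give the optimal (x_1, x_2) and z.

x_1 = 0, x_2 = 4/3, minimum z = -4/3

Feasible corners and z = 12x_1 - x_2:
  (0, 4/3) → z = -4/3
  (0, 0) → z = 0
  (6/7, 1/21) → z = 215/21
  (3/4, 0) → z = 9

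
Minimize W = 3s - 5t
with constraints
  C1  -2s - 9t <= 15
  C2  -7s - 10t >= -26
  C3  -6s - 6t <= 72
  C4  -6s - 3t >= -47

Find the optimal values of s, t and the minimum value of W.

s = -146/3, t = 110/3, minimum W = -988/3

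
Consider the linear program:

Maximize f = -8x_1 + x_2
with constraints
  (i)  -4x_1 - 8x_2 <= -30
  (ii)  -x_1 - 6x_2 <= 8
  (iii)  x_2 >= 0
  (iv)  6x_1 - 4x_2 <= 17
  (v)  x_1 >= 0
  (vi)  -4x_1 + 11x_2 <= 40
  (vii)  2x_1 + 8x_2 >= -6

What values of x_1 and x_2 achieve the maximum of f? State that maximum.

Feasible corners and f = -8x_1 + x_2:
  (4, 7/4) → f = -121/4
  (5/38, 70/19) → f = 50/19
  (347/50, 154/25) → f = -1234/25

x_1 = 5/38, x_2 = 70/19, maximum f = 50/19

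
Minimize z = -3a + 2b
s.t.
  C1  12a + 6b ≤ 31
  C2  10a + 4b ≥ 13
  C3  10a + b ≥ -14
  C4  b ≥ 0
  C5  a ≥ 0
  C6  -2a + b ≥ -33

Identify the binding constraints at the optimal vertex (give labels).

Corner points and z = -3a + 2b:
  (31/12, 0) → z = -31/4
  (0, 31/6) → z = 31/3
  (13/10, 0) → z = -39/10
  (0, 13/4) → z = 13/2

The minimum is at (31/12, 0). Substituting into each constraint, equality holds for C1 and C4; the remaining constraints have slack.

C1 and C4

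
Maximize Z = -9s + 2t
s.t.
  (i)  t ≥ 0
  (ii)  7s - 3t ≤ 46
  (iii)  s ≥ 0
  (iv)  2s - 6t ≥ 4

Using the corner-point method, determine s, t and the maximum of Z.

Corner points and Z = -9s + 2t:
  (46/7, 0) → Z = -414/7
  (2, 0) → Z = -18
  (22/3, 16/9) → Z = -562/9

The binding constraints are t = 0 and 2s - 6t = 4.
Solving simultaneously gives s = 2, t = 0.

s = 2, t = 0, maximum Z = -18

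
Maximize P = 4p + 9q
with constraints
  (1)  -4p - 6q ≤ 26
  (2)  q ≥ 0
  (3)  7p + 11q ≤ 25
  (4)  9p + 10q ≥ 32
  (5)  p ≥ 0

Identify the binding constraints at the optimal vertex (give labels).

(3) and (4)

Corner points and P = 4p + 9q:
  (25/7, 0) → P = 100/7
  (32/9, 0) → P = 128/9
  (102/29, 1/29) → P = 417/29

The maximum is at (102/29, 1/29). Substituting into each constraint, equality holds for (3) and (4); the remaining constraints have slack.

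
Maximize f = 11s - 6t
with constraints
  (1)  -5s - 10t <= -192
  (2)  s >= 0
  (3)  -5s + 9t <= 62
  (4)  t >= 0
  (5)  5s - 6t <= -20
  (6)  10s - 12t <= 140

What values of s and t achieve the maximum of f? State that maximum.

Corner points and f = 11s - 6t:
  (1108/95, 254/19) → f = 4568/95
  (119/10, 53/4) → f = 257/5
  (64/5, 14) → f = 284/5

s = 64/5, t = 14, maximum f = 284/5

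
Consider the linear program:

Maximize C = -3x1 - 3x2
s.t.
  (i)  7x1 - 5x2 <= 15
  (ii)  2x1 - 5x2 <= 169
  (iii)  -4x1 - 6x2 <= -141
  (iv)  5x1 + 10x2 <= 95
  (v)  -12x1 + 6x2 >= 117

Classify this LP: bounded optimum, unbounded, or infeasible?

infeasible

The boundaries 2x1 - 5x2 = 169 and -12x1 + 6x2 = 117 meet at (-533/16, -377/8), but that point violates -4x1 - 6x2 ≤ -141. Every candidate vertex is excluded by some other constraint, so the feasible region is empty.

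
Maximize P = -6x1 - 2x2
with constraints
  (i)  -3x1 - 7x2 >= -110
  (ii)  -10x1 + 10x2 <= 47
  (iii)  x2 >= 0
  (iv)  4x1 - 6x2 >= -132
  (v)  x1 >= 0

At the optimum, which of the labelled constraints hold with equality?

Extreme points and P = -6x1 - 2x2:
  (771/100, 1241/100) → P = -1777/25
  (110/3, 0) → P = -220
  (0, 47/10) → P = -47/5
  (0, 0) → P = 0

The maximum is at (0, 0). Substituting into each constraint, equality holds for (iii) and (v); the remaining constraints have slack.

(iii) and (v)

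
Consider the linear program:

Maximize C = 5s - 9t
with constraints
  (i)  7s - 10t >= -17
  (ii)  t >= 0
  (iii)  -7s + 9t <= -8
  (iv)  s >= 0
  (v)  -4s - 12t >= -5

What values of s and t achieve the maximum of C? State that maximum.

Extreme points and C = 5s - 9t:
  (8/7, 0) → C = 40/7
  (5/4, 0) → C = 25/4
  (47/40, 1/40) → C = 113/20

s = 5/4, t = 0, maximum C = 25/4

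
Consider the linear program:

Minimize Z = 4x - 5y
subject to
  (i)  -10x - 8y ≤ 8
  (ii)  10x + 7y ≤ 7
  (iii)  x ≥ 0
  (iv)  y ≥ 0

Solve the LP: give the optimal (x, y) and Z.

x = 0, y = 1, minimum Z = -5

The binding constraints are 10x + 7y = 7 and x = 0.
Solving simultaneously gives x = 0, y = 1.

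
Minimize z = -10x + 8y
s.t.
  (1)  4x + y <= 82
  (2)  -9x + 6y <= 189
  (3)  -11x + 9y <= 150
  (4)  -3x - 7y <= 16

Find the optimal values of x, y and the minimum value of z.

x = 118/5, y = -62/5, minimum z = -1676/5

Feasible corners and z = -10x + 8y:
  (588/47, 1502/47) → z = 6136/47
  (118/5, -62/5) → z = -1676/5
  (-597/52, 137/52) → z = 3533/26

The binding constraints are 4x + y = 82 and -3x - 7y = 16.
Solving simultaneously gives x = 118/5, y = -62/5.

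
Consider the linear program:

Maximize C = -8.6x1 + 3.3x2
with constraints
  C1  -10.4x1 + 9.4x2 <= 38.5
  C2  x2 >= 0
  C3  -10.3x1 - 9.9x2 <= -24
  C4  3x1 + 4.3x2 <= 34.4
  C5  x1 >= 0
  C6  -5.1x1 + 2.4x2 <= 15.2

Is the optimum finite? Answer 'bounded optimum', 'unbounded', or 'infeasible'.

bounded optimum

Feasible corners and C = -8.6x1 + 3.3x2:
  (15781/7292, 23663/3646) → C = 25574/9115
  (0, 385/94) → C = 2541/188
  (240/103, 0) → C = -2064/103
  (172/15, 0) → C = -7396/75
  (0, 80/33) → C = 8
The feasible region has finitely many vertices and no improving ray; the maximum is 2541/188 at (0, 385/94).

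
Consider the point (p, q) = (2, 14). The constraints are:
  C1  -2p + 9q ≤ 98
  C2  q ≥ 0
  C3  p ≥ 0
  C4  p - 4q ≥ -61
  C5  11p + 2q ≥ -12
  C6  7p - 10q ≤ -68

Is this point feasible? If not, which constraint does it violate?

Constraint C1: -2p + 9q = 122, which is not ≤ 98. All other constraints are satisfied.

not feasible — violates C1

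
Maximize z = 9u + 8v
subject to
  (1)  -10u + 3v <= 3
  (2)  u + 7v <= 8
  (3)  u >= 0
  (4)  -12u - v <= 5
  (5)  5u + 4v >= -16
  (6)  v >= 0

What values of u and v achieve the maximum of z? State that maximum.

u = 8, v = 0, maximum z = 72

Corner points and z = 9u + 8v:
  (3/73, 83/73) → z = 691/73
  (0, 1) → z = 8
  (8, 0) → z = 72
  (0, 0) → z = 0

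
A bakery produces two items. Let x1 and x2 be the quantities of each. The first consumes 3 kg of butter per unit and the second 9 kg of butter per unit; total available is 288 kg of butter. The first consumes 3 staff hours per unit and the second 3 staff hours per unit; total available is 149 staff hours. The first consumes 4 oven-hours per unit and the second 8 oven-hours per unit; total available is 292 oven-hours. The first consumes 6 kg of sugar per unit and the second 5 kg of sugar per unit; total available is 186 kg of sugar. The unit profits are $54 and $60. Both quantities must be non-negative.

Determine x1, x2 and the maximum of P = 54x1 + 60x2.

x1 = 6, x2 = 30, maximum P = 2124

Extreme points and P = 54x1 + 60x2:
  (0, 0) → P = 0
  (0, 32) → P = 1920
  (31, 0) → P = 1674
  (6, 30) → P = 2124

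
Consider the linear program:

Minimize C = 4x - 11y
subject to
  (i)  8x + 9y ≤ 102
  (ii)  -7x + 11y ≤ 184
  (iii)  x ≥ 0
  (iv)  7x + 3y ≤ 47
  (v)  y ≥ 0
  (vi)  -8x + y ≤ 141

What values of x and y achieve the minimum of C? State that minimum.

Vertices and C = 4x - 11y:
  (0, 34/3) → C = -374/3
  (3, 26/3) → C = -250/3
  (0, 0) → C = 0
  (47/7, 0) → C = 188/7

The binding constraints are 8x + 9y = 102 and x = 0.
Solving simultaneously gives x = 0, y = 34/3.

x = 0, y = 34/3, minimum C = -374/3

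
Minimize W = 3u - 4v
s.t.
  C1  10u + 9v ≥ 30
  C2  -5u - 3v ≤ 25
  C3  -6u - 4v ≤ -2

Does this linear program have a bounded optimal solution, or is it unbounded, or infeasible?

From the feasible point (-51/7, 80/7), moving in the direction (-3, 5) keeps every constraint satisfied while W decreases without bound.

unbounded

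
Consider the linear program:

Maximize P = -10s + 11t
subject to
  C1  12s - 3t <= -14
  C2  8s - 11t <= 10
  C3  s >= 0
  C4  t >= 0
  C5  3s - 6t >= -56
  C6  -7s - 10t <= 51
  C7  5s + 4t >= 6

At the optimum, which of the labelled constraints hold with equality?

C3 and C5

Feasible corners and P = -10s + 11t:
  (0, 14/3) → P = 154/3
  (4/3, 10) → P = 290/3
  (0, 28/3) → P = 308/3

The maximum is at (0, 28/3). Substituting into each constraint, equality holds for C3 and C5; the remaining constraints have slack.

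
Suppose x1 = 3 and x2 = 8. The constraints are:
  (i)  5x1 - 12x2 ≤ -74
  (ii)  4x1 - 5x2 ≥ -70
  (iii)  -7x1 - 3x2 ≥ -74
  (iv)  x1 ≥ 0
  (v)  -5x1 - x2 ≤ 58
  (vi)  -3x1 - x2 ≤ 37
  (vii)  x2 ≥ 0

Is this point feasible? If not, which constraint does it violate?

feasible

(i): -81 ≤ -74 ✓
(ii): -28 ≥ -70 ✓
(iii): -45 ≥ -74 ✓
(iv): 3 ≥ 0 ✓
(v): -23 ≤ 58 ✓
(vi): -17 ≤ 37 ✓
(vii): 8 ≥ 0 ✓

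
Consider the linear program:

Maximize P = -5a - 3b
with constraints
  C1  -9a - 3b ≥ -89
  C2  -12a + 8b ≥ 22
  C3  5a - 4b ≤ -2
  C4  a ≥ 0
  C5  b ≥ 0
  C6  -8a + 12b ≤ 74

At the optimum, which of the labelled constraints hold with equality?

C2 and C4

Feasible corners and P = -5a - 3b:
  (0, 11/4) → P = -33/4
  (41/10, 89/10) → P = -236/5
  (0, 37/6) → P = -37/2

The maximum is at (0, 11/4). Substituting into each constraint, equality holds for C2 and C4; the remaining constraints have slack.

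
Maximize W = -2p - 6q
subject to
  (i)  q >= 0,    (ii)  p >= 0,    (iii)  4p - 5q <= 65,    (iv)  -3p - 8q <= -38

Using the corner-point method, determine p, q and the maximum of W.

Extreme points and W = -2p - 6q:
  (65/4, 0) → W = -65/2
  (38/3, 0) → W = -76/3
  (0, 19/4) → W = -57/2
The feasible region is unbounded (it extends along (0, 1), (5, 4)), but W strictly decreases along every unbounded feasible direction, so there is no improving ray and the maximum is attained at a vertex.

p = 38/3, q = 0, maximum W = -76/3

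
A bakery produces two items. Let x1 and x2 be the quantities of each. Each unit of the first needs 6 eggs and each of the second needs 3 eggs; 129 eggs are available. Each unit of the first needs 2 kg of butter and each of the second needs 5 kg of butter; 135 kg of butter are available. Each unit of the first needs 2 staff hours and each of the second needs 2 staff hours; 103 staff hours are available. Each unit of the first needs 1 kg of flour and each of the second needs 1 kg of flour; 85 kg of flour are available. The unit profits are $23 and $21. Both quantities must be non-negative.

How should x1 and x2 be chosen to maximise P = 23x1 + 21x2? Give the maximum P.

Corner points and P = 23x1 + 21x2:
  (0, 0) → P = 0
  (0, 27) → P = 567
  (43/2, 0) → P = 989/2
  (10, 23) → P = 713

x1 = 10, x2 = 23, maximum P = 713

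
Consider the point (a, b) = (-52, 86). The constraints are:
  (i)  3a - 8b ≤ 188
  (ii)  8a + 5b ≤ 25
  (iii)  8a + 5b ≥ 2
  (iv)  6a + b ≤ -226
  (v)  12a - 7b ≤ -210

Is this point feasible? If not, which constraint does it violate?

feasible

(i): -844 ≤ 188 ✓
(ii): 14 ≤ 25 ✓
(iii): 14 ≥ 2 ✓
(iv): -226 ≤ -226 ✓
(v): -1226 ≤ -210 ✓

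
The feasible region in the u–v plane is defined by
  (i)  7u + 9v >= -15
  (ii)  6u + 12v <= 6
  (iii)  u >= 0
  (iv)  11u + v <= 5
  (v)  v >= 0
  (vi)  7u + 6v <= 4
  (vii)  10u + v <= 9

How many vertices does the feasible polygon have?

5

Pairwise boundary intersections that survive every other constraint:
  (0, 1/2)
  (1/4, 3/8)
  (0, 0)
  (5/11, 0)
  (26/59, 9/59)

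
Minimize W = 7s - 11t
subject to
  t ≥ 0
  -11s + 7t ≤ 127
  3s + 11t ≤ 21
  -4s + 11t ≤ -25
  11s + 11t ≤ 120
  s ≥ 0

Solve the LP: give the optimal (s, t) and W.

s = 25/4, t = 0, minimum W = 175/4

Extreme points and W = 7s - 11t:
  (7, 0) → W = 49
  (25/4, 0) → W = 175/4
  (46/7, 9/77) → W = 313/7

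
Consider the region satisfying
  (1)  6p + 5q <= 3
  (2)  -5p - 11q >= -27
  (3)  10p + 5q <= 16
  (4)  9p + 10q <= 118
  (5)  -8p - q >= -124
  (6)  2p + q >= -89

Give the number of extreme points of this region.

Pairwise boundary intersections that survive every other constraint:
  (-102/41, 147/41)
  (13/4, -33/10)
  (-1006/17, 499/17)
  (302/15, -556/15)
  (71/2, -160)

5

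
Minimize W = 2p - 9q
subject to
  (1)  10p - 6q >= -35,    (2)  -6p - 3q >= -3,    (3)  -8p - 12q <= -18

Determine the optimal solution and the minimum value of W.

p = -29/22, q = 40/11, minimum W = -389/11

Extreme points and W = 2p - 9q:
  (-29/22, 40/11) → W = -389/11
  (-13/7, 115/42) → W = -397/14
  (-3/8, 7/4) → W = -33/2

The binding constraints are 10p - 6q = -35 and -6p - 3q = -3.
Solving simultaneously gives p = -29/22, q = 40/11.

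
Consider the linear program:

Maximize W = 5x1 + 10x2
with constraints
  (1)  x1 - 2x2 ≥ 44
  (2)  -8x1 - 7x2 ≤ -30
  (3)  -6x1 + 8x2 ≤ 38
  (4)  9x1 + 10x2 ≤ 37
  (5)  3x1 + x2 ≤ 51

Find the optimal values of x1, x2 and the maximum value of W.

x1 = 257/14, x2 = -359/28, maximum W = -255/7

Feasible corners and W = 5x1 + 10x2:
  (16, -14) → W = -60
  (257/14, -359/28) → W = -255/7
  (327/13, -318/13) → W = -1545/13
  (473/21, -116/7) → W = -1115/21

The optimum lies where x1 - 2x2 = 44 and 9x1 + 10x2 = 37.
Solving simultaneously gives x1 = 257/14, x2 = -359/28.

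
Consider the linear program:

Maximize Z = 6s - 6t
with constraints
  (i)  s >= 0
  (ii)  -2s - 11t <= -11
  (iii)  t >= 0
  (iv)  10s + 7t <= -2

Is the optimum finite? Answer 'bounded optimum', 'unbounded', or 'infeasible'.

The boundaries s = 0 and -2s - 11t = -11 meet at (0, 1), but that point violates 10s + 7t ≤ -2. Every candidate vertex is excluded by some other constraint, so the feasible region is empty.

infeasible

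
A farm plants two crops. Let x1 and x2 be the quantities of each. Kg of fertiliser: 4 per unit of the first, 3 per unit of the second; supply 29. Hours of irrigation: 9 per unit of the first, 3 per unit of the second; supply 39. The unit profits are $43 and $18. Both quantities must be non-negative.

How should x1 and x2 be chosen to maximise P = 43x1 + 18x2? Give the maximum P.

x1 = 2, x2 = 7, maximum P = 212

Corner points and P = 43x1 + 18x2:
  (0, 0) → P = 0
  (0, 29/3) → P = 174
  (13/3, 0) → P = 559/3
  (2, 7) → P = 212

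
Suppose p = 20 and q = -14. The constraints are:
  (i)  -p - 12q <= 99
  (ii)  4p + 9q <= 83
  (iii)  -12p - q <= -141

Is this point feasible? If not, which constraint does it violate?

Constraint (i): -p - 12q = 148, which is not ≤ 99. All other constraints are satisfied.

not feasible — violates (i)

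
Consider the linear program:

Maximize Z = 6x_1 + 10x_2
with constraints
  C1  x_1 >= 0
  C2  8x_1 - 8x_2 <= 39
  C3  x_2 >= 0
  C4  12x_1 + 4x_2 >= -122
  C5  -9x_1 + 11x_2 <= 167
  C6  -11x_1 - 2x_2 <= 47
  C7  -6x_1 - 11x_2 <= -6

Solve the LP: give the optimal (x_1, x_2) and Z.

x_1 = 1765/16, x_2 = 1687/16, maximum Z = 6865/4

Extreme points and Z = 6x_1 + 10x_2:
  (0, 167/11) → Z = 1670/11
  (0, 6/11) → Z = 60/11
  (39/8, 0) → Z = 117/4
  (1765/16, 1687/16) → Z = 6865/4
  (1, 0) → Z = 6

The optimum lies where 8x_1 - 8x_2 = 39 and -9x_1 + 11x_2 = 167.
Solving simultaneously gives x_1 = 1765/16, x_2 = 1687/16.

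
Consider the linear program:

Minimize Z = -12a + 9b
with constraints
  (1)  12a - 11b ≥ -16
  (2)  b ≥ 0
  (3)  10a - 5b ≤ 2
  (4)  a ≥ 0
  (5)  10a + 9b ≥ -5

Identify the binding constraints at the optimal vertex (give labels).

(2) and (3)

Feasible corners and Z = -12a + 9b:
  (51/25, 92/25) → Z = 216/25
  (0, 16/11) → Z = 144/11
  (1/5, 0) → Z = -12/5
  (0, 0) → Z = 0

The minimum is at (1/5, 0). Substituting into each constraint, equality holds for (2) and (3); the remaining constraints have slack.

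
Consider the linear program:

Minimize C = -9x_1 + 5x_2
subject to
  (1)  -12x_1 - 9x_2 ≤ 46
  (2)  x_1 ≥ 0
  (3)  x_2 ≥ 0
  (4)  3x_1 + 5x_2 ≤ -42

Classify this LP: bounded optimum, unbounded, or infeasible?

The boundaries -12x_1 - 9x_2 = 46 and 3x_1 + 5x_2 = -42 meet at (148/33, -122/11), but that point violates x_2 ≥ 0. Every candidate vertex is excluded by some other constraint, so the feasible region is empty.

infeasible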